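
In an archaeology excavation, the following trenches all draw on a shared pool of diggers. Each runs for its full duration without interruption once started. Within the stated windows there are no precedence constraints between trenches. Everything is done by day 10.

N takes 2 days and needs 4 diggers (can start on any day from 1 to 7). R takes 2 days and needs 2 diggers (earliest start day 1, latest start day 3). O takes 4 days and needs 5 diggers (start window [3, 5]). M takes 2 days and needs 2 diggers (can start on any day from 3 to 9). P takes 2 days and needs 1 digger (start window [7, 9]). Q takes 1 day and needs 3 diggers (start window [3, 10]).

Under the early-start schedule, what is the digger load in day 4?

At early start, day 4 has: O, M.
Demand: 5 + 2 = 7.

7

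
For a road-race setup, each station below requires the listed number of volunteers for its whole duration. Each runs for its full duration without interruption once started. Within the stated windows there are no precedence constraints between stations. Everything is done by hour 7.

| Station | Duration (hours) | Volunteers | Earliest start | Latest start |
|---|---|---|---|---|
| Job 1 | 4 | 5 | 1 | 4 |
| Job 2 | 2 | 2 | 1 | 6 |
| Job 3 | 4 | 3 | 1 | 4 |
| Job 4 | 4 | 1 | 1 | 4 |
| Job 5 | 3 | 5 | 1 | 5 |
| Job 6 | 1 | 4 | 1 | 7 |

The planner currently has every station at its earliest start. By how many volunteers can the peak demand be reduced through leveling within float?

Early-start peak: h1:20  h2:16  h3:14  h4:9  h5:0  h6:0  h7:0 ⇒ 20.
Leveled (Job 1@1, Job 2@1, Job 3@3, Job 4@1, Job 5@5, Job 6@7): h1:8  h2:8  h3:9  h4:9  h5:8  h6:8  h7:9 ⇒ 9.
Reduction 20 − 9 = 11.

11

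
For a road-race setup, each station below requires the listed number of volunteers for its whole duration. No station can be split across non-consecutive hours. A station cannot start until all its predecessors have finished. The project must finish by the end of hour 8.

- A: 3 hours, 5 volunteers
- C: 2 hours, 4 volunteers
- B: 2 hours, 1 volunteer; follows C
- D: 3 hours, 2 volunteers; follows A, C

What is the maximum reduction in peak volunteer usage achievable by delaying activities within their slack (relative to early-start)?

4

Early-start peak: h1:9  h2:9  h3:6  h4:3  h5:2  h6:2  h7:0  h8:0 ⇒ 9.
Leveled (A@1, C@4, B@6, D@6): h1:5  h2:5  h3:5  h4:4  h5:4  h6:3  h7:3  h8:2 ⇒ 5.
Reduction 9 − 5 = 4.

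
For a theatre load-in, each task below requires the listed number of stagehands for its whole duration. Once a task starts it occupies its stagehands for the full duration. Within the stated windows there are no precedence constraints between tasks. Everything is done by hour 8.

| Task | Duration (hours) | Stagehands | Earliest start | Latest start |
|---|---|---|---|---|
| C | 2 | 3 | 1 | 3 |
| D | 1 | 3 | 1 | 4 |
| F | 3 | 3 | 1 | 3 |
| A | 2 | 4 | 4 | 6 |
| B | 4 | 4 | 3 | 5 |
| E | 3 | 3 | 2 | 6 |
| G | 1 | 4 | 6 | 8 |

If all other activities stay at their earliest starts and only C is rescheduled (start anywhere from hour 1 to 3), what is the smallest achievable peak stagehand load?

11

C@1: h1:9  h2:9  h3:10  h4:11  h5:8  h6:8  h7:0  h8:0 → peak 11
C@2: h1:6  h2:9  h3:13  h4:11  h5:8  h6:8  h7:0  h8:0 → peak 13
C@3: h1:6  h2:6  h3:13  h4:14  h5:8  h6:8  h7:0  h8:0 → peak 14
Best is C@1, peak 11.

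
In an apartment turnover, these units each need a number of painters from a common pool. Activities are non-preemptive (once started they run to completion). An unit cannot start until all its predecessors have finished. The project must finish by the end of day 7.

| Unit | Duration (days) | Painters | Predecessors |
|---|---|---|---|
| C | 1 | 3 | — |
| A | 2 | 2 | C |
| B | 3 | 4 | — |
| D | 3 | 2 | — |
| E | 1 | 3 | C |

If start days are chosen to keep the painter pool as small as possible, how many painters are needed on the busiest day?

5

Early-start (C@1, A@2, B@1, D@1, E@2) gives peak 11: d1:9  d2:11  d3:8  d4:0  d5:0  d6:0  d7:0.
Shift B→4, E→7.
Schedule C@1, A@2, B@4, D@1, E@7: d1:5  d2:4  d3:4  d4:4  d5:4  d6:4  d7:3 — peak 5.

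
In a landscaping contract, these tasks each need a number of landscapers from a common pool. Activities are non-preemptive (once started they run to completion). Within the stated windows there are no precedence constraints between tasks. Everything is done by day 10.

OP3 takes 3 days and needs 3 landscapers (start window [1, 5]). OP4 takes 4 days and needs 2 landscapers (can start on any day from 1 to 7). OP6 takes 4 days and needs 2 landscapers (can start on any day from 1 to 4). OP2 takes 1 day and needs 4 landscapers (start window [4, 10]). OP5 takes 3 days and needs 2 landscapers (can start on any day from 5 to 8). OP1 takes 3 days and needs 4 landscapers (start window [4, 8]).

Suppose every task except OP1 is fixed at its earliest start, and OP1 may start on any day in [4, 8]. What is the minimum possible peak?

8

OP1@4: d1:7  d2:7  d3:7  d4:12  d5:6  d6:6  d7:2  d8:0  d9:0  d10:0 → peak 12
OP1@5: d1:7  d2:7  d3:7  d4:8  d5:6  d6:6  d7:6  d8:0  d9:0  d10:0 → peak 8
OP1@6: d1:7  d2:7  d3:7  d4:8  d5:2  d6:6  d7:6  d8:4  d9:0  d10:0 → peak 8
OP1@7: d1:7  d2:7  d3:7  d4:8  d5:2  d6:2  d7:6  d8:4  d9:4  d10:0 → peak 8
OP1@8: d1:7  d2:7  d3:7  d4:8  d5:2  d6:2  d7:2  d8:4  d9:4  d10:4 → peak 8
Best is OP1@5, peak 8.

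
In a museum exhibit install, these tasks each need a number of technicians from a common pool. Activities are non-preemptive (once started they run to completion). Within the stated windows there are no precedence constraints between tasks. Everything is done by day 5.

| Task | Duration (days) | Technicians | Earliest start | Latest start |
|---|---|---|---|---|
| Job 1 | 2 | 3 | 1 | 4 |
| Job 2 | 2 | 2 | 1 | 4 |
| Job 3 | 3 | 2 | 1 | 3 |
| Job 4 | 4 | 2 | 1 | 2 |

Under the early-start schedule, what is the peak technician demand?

Early-start schedule: Job 1@1, Job 2@1, Job 3@1, Job 4@1.
Load per day: day 1: 9, day 2: 9, day 3: 4, day 4: 2, day 5: 0.
Peak is 9.

9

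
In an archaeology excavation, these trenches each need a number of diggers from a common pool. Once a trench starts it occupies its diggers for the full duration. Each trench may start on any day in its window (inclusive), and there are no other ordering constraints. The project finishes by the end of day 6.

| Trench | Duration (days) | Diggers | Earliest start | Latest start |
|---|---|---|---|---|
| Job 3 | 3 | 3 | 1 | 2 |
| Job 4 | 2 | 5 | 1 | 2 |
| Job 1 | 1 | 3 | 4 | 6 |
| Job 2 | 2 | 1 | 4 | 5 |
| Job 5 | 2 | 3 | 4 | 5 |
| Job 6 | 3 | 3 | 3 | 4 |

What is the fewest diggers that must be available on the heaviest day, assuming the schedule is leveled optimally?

Early-start (Job 3@1, Job 4@1, Job 1@4, Job 2@4, Job 5@4, Job 6@3) gives peak 10: d1:8  d2:8  d3:6  d4:10  d5:7  d6:0.
Shift Job 5→5.
Schedule Job 3@1, Job 4@1, Job 1@4, Job 2@4, Job 5@5, Job 6@3: d1:8  d2:8  d3:6  d4:7  d5:7  d6:3 — peak 8.

8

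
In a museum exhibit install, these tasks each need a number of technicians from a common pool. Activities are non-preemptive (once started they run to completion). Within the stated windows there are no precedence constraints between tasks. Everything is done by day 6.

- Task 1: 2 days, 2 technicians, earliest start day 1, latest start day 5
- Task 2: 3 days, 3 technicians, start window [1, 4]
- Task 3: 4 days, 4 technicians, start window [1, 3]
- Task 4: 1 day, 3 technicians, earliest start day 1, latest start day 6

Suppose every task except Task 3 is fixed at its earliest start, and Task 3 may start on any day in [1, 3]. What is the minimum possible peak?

8

Task 3@1: d1:12  d2:9  d3:7  d4:4  d5:0  d6:0 → peak 12
Task 3@2: d1:8  d2:9  d3:7  d4:4  d5:4  d6:0 → peak 9
Task 3@3: d1:8  d2:5  d3:7  d4:4  d5:4  d6:4 → peak 8
Best is Task 3@3, peak 8.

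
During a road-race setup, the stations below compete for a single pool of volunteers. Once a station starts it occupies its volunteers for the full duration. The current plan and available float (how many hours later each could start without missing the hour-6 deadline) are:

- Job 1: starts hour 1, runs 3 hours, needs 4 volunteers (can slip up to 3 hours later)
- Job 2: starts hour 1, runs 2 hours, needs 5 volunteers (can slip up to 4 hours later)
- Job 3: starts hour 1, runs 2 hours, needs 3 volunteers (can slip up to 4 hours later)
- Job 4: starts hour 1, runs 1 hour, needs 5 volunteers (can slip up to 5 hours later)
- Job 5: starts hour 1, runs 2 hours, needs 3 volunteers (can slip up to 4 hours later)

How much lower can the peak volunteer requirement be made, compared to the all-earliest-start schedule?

Early-start peak: h1:20  h2:15  h3:4  h4:0  h5:0  h6:0 ⇒ 20.
Leveled (Job 1@1, Job 2@4, Job 3@1, Job 4@6, Job 5@3): h1:7  h2:7  h3:7  h4:8  h5:5  h6:5 ⇒ 8.
Reduction 20 − 8 = 12.

12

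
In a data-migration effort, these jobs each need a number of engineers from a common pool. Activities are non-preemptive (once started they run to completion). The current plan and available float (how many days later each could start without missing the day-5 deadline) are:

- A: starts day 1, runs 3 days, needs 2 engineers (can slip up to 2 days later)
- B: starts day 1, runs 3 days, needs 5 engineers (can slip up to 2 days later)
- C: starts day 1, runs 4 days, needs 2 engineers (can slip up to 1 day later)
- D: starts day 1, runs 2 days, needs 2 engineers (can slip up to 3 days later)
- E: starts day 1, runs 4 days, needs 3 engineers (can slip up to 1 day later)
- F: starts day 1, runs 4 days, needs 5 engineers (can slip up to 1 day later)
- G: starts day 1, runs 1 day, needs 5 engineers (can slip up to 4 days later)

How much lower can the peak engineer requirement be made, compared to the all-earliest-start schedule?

7

Early-start peak: d1:24  d2:19  d3:17  d4:10  d5:0 ⇒ 24.
Leveled (A@1, B@1, C@1, D@4, E@1, F@1, G@4): d1:17  d2:17  d3:17  d4:17  d5:2 ⇒ 17.
Reduction 24 − 17 = 7.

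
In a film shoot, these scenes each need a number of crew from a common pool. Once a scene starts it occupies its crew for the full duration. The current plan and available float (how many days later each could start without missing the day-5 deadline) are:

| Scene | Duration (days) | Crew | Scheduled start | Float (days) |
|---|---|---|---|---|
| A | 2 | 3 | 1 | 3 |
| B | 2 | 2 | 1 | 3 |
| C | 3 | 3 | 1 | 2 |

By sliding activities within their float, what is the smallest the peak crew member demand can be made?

Early-start (A@1, B@1, C@1) gives peak 8: d1:8  d2:8  d3:3  d4:0  d5:0.
Shift C→3.
Schedule A@1, B@1, C@3: d1:5  d2:5  d3:3  d4:3  d5:3 — peak 5.

5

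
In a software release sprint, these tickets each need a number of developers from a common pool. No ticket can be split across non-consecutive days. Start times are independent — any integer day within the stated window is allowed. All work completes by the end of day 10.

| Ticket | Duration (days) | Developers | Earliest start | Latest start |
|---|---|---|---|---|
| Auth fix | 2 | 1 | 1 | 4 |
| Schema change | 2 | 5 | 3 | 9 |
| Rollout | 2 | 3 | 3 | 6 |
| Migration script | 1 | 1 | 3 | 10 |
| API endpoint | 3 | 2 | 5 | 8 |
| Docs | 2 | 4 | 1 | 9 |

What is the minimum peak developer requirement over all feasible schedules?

Early-start (Auth fix@1, Schema change@3, Rollout@3, Migration script@3, API endpoint@5, Docs@1) gives peak 9: d1:5  d2:5  d3:9  d4:8  d5:2  d6:2  d7:2  d8:0  d9:0  d10:0.
Shift Rollout→5, Migration script→5, API endpoint→6.
Schedule Auth fix@1, Schema change@3, Rollout@5, Migration script@5, API endpoint@6, Docs@1: d1:5  d2:5  d3:5  d4:5  d5:4  d6:5  d7:2  d8:2  d9:0  d10:0 — peak 5.

5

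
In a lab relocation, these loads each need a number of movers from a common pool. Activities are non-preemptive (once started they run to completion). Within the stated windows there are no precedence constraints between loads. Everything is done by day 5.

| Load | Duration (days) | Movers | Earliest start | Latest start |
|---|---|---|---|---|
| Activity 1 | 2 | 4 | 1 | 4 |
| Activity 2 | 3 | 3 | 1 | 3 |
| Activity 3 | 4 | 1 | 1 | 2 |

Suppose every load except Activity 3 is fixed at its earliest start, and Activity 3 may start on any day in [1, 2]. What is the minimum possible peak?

8

Activity 3@1: d1:8  d2:8  d3:4  d4:1  d5:0 → peak 8
Activity 3@2: d1:7  d2:8  d3:4  d4:1  d5:1 → peak 8
Best is Activity 3@1, peak 8.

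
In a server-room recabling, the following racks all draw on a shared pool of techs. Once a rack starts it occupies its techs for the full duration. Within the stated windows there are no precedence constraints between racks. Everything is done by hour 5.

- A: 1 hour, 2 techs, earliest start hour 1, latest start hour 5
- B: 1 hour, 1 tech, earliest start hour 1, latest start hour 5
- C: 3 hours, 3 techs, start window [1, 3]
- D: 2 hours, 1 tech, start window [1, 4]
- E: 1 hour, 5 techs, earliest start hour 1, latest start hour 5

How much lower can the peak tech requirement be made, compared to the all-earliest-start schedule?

Early-start peak: h1:12  h2:4  h3:3  h4:0  h5:0 ⇒ 12.
Leveled (A@1, B@1, C@2, D@1, E@5): h1:4  h2:4  h3:3  h4:3  h5:5 ⇒ 5.
Reduction 12 − 5 = 7.

7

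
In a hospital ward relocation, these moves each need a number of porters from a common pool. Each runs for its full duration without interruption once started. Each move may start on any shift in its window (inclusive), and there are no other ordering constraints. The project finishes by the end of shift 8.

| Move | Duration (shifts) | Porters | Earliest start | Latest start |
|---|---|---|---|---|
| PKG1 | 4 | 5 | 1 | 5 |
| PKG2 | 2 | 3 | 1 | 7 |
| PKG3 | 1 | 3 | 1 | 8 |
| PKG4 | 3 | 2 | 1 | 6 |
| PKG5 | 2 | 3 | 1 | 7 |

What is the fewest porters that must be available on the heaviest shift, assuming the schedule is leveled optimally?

6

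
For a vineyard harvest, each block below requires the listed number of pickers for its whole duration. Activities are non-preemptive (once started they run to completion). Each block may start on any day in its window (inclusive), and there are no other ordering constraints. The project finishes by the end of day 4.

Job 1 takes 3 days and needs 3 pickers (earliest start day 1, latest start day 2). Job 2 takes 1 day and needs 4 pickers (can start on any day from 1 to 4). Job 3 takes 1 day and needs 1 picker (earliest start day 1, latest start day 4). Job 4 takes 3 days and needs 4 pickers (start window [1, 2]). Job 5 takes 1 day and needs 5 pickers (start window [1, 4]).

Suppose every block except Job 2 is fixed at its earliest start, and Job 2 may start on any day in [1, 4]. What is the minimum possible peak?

13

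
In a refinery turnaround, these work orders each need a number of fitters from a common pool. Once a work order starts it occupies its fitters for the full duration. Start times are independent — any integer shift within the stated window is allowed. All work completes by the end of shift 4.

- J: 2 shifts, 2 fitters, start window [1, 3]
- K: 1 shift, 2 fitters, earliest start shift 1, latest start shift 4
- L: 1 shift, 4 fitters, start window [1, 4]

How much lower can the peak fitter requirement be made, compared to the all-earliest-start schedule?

4

Early-start peak: s1:8  s2:2  s3:0  s4:0 ⇒ 8.
Leveled (J@1, K@1, L@3): s1:4  s2:2  s3:4  s4:0 ⇒ 4.
Reduction 8 − 4 = 4.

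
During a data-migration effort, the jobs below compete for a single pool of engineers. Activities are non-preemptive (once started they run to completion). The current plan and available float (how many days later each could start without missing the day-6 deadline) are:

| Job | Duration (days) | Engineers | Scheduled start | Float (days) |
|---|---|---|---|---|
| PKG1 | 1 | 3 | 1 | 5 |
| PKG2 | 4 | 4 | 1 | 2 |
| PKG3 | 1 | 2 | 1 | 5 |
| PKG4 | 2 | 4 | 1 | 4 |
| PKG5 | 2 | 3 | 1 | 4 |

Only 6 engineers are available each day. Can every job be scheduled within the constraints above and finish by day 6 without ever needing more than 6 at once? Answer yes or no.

The minimum achievable peak is 7; 6 < 7, so no feasible schedule stays within the cap.

no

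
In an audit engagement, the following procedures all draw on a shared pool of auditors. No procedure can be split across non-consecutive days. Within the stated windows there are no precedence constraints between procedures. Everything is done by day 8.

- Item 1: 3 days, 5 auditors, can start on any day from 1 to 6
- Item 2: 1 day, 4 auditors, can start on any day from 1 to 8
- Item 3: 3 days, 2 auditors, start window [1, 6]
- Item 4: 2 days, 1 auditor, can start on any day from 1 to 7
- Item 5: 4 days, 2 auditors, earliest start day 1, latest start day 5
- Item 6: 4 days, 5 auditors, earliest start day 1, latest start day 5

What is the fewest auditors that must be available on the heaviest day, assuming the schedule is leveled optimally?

Early-start (Item 1@1, Item 2@1, Item 3@1, Item 4@1, Item 5@1, Item 6@1) gives peak 19: d1:19  d2:15  d3:14  d4:7  d5:0  d6:0  d7:0  d8:0.
Shift Item 2→4, Item 3→6, Item 4→4, Item 6→5.
Schedule Item 1@1, Item 2@4, Item 3@6, Item 4@4, Item 5@1, Item 6@5: d1:7  d2:7  d3:7  d4:7  d5:6  d6:7  d7:7  d8:7 — peak 7.
Total auditor-days = 55 over 8 days ⇒ peak ≥ ⌈55/8⌉ = 7, so 7 is optimal.

7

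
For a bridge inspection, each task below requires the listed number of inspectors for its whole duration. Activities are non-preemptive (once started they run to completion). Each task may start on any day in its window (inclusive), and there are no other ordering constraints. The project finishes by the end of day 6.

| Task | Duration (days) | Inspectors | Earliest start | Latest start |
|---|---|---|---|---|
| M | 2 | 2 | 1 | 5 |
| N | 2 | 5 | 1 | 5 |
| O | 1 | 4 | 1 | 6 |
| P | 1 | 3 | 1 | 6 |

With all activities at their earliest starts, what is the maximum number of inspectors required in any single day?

Early-start schedule: M@1, N@1, O@1, P@1.
Load per day: day 1: 14, day 2: 7, day 3: 0, day 4: 0, day 5: 0, day 6: 0.
Peak is 14.

14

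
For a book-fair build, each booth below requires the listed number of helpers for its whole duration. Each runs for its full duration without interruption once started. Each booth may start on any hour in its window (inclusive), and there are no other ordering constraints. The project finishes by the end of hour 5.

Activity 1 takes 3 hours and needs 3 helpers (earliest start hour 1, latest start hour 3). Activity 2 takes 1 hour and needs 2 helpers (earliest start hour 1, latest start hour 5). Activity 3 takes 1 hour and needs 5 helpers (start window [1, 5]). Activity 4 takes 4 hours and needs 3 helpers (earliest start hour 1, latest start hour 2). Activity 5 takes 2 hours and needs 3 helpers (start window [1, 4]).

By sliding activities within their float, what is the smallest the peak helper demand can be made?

Early-start (Activity 1@1, Activity 2@1, Activity 3@1, Activity 4@1, Activity 5@1) gives peak 16: h1:16  h2:9  h3:6  h4:3  h5:0.
Shift Activity 3→5, Activity 5→4.
Schedule Activity 1@1, Activity 2@1, Activity 3@5, Activity 4@1, Activity 5@4: h1:8  h2:6  h3:6  h4:6  h5:8 — peak 8.

8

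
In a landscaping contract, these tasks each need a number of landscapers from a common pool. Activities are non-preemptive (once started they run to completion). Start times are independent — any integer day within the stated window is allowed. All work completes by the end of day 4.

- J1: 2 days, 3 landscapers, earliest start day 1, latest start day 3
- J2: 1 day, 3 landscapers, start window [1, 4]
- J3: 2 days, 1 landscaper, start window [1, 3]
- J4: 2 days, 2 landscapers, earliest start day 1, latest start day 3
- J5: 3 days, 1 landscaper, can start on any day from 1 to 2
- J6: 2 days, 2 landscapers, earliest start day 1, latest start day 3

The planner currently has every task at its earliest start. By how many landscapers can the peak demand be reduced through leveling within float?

Early-start peak: d1:12  d2:9  d3:1  d4:0 ⇒ 12.
Leveled (J1@1, J2@1, J3@2, J4@3, J5@2, J6@3): d1:6  d2:5  d3:6  d4:5 ⇒ 6.
Reduction 12 − 6 = 6.

6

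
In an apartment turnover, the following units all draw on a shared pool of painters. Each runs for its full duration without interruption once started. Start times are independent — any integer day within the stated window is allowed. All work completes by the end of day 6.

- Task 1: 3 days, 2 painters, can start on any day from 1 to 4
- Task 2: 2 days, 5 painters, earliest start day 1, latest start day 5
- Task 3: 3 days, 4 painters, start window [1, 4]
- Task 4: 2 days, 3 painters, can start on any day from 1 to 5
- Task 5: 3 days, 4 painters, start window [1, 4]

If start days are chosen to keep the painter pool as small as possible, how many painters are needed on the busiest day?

9

Early-start (Task 1@1, Task 2@1, Task 3@1, Task 4@1, Task 5@1) gives peak 18: d1:18  d2:18  d3:10  d4:0  d5:0  d6:0.
Shift Task 2→4, Task 5→4.
Schedule Task 1@1, Task 2@4, Task 3@1, Task 4@1, Task 5@4: d1:9  d2:9  d3:6  d4:9  d5:9  d6:4 — peak 9.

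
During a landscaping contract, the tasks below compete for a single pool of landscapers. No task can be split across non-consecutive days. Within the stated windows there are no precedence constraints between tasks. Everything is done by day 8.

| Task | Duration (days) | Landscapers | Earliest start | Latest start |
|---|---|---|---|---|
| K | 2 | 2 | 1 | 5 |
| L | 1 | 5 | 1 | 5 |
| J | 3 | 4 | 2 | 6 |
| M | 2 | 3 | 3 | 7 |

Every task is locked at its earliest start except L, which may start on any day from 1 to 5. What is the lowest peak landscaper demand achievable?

L@1: d1:7  d2:6  d3:7  d4:7  d5:0  d6:0  d7:0  d8:0 → peak 7
L@2: d1:2  d2:11  d3:7  d4:7  d5:0  d6:0  d7:0  d8:0 → peak 11
L@3: d1:2  d2:6  d3:12  d4:7  d5:0  d6:0  d7:0  d8:0 → peak 12
L@4: d1:2  d2:6  d3:7  d4:12  d5:0  d6:0  d7:0  d8:0 → peak 12
L@5: d1:2  d2:6  d3:7  d4:7  d5:5  d6:0  d7:0  d8:0 → peak 7
Best is L@1, peak 7.

7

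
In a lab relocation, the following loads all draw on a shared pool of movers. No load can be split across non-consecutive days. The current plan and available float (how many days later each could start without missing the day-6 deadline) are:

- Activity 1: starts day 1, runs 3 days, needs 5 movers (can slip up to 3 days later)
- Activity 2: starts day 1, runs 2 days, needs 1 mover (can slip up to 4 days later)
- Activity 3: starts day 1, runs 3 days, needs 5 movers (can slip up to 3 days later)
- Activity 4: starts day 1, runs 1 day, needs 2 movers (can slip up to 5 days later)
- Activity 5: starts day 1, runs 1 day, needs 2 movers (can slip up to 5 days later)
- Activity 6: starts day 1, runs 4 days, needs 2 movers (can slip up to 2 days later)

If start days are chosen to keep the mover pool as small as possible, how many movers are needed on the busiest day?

8

Early-start (Activity 1@1, Activity 2@1, Activity 3@1, Activity 4@1, Activity 5@1, Activity 6@1) gives peak 17: d1:17  d2:13  d3:12  d4:2  d5:0  d6:0.
Shift Activity 3→4, Activity 5→2, Activity 6→3.
Schedule Activity 1@1, Activity 2@1, Activity 3@4, Activity 4@1, Activity 5@2, Activity 6@3: d1:8  d2:8  d3:7  d4:7  d5:7  d6:7 — peak 8.
Total mover-days = 44 over 6 days ⇒ peak ≥ ⌈44/6⌉ = 8, so 8 is optimal.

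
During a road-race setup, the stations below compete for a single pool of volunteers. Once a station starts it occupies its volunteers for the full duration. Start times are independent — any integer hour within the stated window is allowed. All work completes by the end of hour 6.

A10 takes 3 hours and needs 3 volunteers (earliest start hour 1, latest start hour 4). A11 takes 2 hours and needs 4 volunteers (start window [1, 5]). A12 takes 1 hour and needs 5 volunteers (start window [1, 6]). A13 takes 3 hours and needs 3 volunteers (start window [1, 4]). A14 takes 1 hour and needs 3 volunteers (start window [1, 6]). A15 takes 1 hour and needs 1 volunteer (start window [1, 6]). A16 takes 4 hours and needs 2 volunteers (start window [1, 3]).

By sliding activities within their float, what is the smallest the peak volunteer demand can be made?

Early-start (A10@1, A11@1, A12@1, A13@1, A14@1, A15@1, A16@1) gives peak 21: h1:21  h2:12  h3:8  h4:2  h5:0  h6:0.
Shift A12→6, A13→3, A14→4, A16→3.
Schedule A10@1, A11@1, A12@6, A13@3, A14@4, A15@1, A16@3: h1:8  h2:7  h3:8  h4:8  h5:5  h6:7 — peak 8.
Total volunteer-hours = 43 over 6 hours ⇒ peak ≥ ⌈43/6⌉ = 8, so 8 is optimal.

8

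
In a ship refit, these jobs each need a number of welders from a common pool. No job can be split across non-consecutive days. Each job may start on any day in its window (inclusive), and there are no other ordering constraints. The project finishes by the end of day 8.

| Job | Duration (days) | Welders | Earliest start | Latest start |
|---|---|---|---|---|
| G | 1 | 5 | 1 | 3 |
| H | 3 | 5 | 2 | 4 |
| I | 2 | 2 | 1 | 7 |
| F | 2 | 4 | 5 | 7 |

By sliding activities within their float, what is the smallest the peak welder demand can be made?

5

Early-start (G@1, H@2, I@1, F@5) gives peak 7: d1:7  d2:7  d3:5  d4:5  d5:4  d6:4  d7:0  d8:0.
Shift I→5, F→7.
Schedule G@1, H@2, I@5, F@7: d1:5  d2:5  d3:5  d4:5  d5:2  d6:2  d7:4  d8:4 — peak 5.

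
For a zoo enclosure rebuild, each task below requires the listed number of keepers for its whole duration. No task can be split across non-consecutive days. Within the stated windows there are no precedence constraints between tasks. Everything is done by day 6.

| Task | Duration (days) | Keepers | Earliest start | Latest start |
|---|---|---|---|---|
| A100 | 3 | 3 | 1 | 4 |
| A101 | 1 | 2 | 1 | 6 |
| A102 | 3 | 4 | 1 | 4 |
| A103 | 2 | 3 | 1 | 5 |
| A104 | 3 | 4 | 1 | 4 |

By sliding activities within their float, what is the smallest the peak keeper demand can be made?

7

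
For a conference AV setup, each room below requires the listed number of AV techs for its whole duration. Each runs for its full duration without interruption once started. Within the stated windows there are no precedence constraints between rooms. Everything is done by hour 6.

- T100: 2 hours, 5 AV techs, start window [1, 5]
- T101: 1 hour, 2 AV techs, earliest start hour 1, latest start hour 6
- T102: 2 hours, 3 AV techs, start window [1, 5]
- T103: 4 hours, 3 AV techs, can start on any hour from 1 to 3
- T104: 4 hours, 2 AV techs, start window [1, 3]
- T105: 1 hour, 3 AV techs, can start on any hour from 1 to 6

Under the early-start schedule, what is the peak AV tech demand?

Early-start schedule: T100@1, T101@1, T102@1, T103@1, T104@1, T105@1.
Load per hour: hour 1: 18, hour 2: 13, hour 3: 5, hour 4: 5, hour 5: 0, hour 6: 0.
Peak is 18.

18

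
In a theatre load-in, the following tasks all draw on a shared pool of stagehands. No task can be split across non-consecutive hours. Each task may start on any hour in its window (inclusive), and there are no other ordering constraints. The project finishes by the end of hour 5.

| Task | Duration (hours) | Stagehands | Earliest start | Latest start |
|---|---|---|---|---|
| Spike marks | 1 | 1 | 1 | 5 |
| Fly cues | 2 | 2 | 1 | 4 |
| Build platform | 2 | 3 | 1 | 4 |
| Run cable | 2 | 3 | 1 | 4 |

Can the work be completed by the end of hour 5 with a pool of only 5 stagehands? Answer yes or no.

yes

Schedule Spike marks@1, Fly cues@1, Build platform@2, Run cable@4: h1:3  h2:5  h3:3  h4:3  h5:3 — peak 5 ≤ 5.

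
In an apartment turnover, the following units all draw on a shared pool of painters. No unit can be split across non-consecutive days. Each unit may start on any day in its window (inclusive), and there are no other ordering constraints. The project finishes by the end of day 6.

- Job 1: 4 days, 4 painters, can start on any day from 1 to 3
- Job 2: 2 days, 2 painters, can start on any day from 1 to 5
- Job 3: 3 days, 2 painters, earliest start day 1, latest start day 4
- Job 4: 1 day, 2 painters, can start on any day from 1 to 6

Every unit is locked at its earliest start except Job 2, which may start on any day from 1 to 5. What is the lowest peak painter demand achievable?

Job 2@1: d1:10  d2:8  d3:6  d4:4  d5:0  d6:0 → peak 10
Job 2@2: d1:8  d2:8  d3:8  d4:4  d5:0  d6:0 → peak 8
Job 2@3: d1:8  d2:6  d3:8  d4:6  d5:0  d6:0 → peak 8
Job 2@4: d1:8  d2:6  d3:6  d4:6  d5:2  d6:0 → peak 8
Job 2@5: d1:8  d2:6  d3:6  d4:4  d5:2  d6:2 → peak 8
Best is Job 2@2, peak 8.

8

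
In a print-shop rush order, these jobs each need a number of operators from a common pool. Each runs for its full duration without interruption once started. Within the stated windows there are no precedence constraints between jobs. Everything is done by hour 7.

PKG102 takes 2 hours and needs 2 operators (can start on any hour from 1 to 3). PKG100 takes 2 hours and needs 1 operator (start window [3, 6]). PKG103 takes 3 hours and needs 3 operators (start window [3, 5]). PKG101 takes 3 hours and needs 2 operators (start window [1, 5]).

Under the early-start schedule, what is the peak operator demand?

6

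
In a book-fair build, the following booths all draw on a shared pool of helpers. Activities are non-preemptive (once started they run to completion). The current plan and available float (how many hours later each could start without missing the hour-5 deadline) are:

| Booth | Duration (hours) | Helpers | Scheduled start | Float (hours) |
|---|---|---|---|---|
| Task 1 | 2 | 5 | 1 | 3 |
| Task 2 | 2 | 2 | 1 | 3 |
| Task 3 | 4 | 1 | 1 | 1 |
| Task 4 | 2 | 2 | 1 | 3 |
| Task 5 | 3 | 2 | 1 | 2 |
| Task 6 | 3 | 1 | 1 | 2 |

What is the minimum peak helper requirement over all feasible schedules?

Early-start (Task 1@1, Task 2@1, Task 3@1, Task 4@1, Task 5@1, Task 6@1) gives peak 13: h1:13  h2:13  h3:4  h4:1  h5:0.
Shift Task 2→3, Task 4→4, Task 5→3.
Schedule Task 1@1, Task 2@3, Task 3@1, Task 4@4, Task 5@3, Task 6@1: h1:7  h2:7  h3:6  h4:7  h5:4 — peak 7.
Total helper-hours = 31 over 5 hours ⇒ peak ≥ ⌈31/5⌉ = 7, so 7 is optimal.

7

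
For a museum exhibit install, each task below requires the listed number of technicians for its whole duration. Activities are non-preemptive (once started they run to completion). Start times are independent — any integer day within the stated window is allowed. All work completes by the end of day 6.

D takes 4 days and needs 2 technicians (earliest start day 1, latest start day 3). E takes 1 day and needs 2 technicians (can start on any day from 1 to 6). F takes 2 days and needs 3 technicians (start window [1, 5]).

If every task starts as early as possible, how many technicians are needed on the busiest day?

7

Early-start schedule: D@1, E@1, F@1.
Load per day: day 1: 7, day 2: 5, day 3: 2, day 4: 2, day 5: 0, day 6: 0.
Peak is 7.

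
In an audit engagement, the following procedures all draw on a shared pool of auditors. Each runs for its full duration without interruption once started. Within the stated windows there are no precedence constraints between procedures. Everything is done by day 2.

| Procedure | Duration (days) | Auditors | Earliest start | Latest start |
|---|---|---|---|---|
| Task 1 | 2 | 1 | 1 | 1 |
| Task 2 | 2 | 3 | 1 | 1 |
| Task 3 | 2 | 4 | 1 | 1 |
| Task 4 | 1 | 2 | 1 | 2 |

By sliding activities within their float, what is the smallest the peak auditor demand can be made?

10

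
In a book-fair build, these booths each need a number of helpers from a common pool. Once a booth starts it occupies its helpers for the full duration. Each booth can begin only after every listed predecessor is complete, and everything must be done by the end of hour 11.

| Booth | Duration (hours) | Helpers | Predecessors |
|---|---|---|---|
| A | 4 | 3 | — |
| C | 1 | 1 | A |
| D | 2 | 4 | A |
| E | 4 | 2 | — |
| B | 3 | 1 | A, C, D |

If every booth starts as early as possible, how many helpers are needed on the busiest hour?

5

Early-start schedule: A@1, C@5, D@5, E@1, B@7.
Load per hour: hour 1: 5, hour 2: 5, hour 3: 5, hour 4: 5, hour 5: 5, hour 6: 4, hour 7: 1, hour 8: 1, hour 9: 1, hour 10: 0, hour 11: 0.
Peak is 5.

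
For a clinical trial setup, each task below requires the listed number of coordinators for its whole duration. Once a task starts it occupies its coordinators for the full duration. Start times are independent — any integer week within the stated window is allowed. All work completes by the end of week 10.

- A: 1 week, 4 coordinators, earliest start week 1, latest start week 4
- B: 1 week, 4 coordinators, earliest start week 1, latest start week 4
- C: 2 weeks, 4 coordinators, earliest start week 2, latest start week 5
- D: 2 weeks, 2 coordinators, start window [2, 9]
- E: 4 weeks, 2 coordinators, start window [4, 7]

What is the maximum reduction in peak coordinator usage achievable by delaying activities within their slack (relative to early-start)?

Early-start peak: w1:8  w2:6  w3:6  w4:2  w5:2  w6:2  w7:2  w8:0  w9:0  w10:0 ⇒ 8.
Leveled (A@1, B@2, C@3, D@5, E@5): w1:4  w2:4  w3:4  w4:4  w5:4  w6:4  w7:2  w8:2  w9:0  w10:0 ⇒ 4.
Reduction 8 − 4 = 4.

4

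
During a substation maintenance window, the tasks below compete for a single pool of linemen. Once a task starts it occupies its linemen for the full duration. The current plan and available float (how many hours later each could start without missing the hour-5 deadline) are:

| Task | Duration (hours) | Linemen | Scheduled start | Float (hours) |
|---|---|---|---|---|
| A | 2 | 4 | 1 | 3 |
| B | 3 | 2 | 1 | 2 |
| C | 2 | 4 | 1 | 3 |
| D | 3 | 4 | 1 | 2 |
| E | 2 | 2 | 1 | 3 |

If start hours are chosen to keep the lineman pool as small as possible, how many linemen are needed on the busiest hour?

Early-start (A@1, B@1, C@1, D@1, E@1) gives peak 16: h1:16  h2:16  h3:6  h4:0  h5:0.
Shift C→4, D→3.
Schedule A@1, B@1, C@4, D@3, E@1: h1:8  h2:8  h3:6  h4:8  h5:8 — peak 8.
Total lineman-hours = 38 over 5 hours ⇒ peak ≥ ⌈38/5⌉ = 8, so 8 is optimal.

8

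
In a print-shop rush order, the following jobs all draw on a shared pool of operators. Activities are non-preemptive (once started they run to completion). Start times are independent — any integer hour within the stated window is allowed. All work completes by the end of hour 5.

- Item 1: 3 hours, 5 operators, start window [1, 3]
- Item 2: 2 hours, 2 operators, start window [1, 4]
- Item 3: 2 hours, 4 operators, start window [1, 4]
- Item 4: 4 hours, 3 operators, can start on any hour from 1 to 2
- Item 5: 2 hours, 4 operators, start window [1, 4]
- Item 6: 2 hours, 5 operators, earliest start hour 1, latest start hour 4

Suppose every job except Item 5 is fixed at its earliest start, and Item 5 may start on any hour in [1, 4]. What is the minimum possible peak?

19

Item 5@1: h1:23  h2:23  h3:8  h4:3  h5:0 → peak 23
Item 5@2: h1:19  h2:23  h3:12  h4:3  h5:0 → peak 23
Item 5@3: h1:19  h2:19  h3:12  h4:7  h5:0 → peak 19
Item 5@4: h1:19  h2:19  h3:8  h4:7  h5:4 → peak 19
Best is Item 5@3, peak 19.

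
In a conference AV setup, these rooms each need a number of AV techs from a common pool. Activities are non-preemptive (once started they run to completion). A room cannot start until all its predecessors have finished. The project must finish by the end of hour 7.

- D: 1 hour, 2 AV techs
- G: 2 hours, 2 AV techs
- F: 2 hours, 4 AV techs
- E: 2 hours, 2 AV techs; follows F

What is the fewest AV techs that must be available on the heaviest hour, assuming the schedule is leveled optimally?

Early-start (D@1, G@1, F@1, E@3) gives peak 8: h1:8  h2:6  h3:2  h4:2  h5:0  h6:0  h7:0.
Shift F→3, E→5.
Schedule D@1, G@1, F@3, E@5: h1:4  h2:2  h3:4  h4:4  h5:2  h6:2  h7:0 — peak 4.

4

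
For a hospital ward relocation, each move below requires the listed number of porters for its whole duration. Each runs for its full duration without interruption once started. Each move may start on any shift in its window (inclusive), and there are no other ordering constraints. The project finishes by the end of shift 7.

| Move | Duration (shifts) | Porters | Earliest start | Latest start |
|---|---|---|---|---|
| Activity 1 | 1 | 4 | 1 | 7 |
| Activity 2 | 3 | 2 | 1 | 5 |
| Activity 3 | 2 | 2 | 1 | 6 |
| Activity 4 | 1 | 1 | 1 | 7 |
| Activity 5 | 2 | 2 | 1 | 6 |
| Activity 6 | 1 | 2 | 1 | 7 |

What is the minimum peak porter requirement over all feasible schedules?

Early-start (Activity 1@1, Activity 2@1, Activity 3@1, Activity 4@1, Activity 5@1, Activity 6@1) gives peak 13: s1:13  s2:6  s3:2  s4:0  s5:0  s6:0  s7:0.
Shift Activity 2→2, Activity 3→2, Activity 4→4, Activity 5→5, Activity 6→5.
Schedule Activity 1@1, Activity 2@2, Activity 3@2, Activity 4@4, Activity 5@5, Activity 6@5: s1:4  s2:4  s3:4  s4:3  s5:4  s6:2  s7:0 — peak 4.

4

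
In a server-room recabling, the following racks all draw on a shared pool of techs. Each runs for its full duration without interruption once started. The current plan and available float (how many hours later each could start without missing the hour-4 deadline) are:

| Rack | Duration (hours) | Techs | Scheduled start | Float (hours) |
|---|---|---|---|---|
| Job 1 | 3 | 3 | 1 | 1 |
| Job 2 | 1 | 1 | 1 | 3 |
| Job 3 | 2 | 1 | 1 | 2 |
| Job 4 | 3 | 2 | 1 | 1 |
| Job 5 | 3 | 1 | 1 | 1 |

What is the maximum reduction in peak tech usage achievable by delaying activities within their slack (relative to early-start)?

1

Early-start peak: h1:8  h2:7  h3:6  h4:0 ⇒ 8.
Leveled (Job 1@1, Job 2@1, Job 3@1, Job 4@1, Job 5@2): h1:7  h2:7  h3:6  h4:1 ⇒ 7.
Reduction 8 − 7 = 1.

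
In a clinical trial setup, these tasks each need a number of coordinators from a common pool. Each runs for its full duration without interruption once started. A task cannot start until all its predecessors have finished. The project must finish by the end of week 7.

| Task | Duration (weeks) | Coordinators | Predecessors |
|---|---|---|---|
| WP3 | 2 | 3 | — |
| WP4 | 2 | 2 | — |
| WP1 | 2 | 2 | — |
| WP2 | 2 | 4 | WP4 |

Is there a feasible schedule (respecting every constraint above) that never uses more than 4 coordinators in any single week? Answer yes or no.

yes

Schedule WP3@1, WP4@3, WP1@3, WP2@5: w1:3  w2:3  w3:4  w4:4  w5:4  w6:4  w7:0 — peak 4 ≤ 4.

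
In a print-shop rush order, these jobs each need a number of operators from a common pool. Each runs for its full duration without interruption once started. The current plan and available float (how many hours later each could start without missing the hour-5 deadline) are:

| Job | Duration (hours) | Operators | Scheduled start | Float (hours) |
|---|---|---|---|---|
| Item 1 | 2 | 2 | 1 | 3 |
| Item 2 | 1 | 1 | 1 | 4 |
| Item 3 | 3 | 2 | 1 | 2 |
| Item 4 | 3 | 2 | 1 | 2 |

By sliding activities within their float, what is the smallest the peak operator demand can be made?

4

Early-start (Item 1@1, Item 2@1, Item 3@1, Item 4@1) gives peak 7: h1:7  h2:6  h3:4  h4:0  h5:0.
Shift Item 3→2, Item 4→3.
Schedule Item 1@1, Item 2@1, Item 3@2, Item 4@3: h1:3  h2:4  h3:4  h4:4  h5:2 — peak 4.
Total operator-hours = 17 over 5 hours ⇒ peak ≥ ⌈17/5⌉ = 4, so 4 is optimal.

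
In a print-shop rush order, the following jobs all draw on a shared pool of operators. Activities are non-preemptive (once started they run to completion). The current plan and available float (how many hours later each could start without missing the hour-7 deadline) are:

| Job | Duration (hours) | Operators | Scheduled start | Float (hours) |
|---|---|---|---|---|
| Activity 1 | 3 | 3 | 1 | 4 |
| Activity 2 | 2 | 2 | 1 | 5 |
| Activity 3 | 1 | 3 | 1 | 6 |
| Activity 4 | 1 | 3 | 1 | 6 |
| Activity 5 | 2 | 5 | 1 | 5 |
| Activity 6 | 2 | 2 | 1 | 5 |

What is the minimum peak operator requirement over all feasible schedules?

Early-start (Activity 1@1, Activity 2@1, Activity 3@1, Activity 4@1, Activity 5@1, Activity 6@1) gives peak 18: h1:18  h2:12  h3:3  h4:0  h5:0  h6:0  h7:0.
Shift Activity 3→4, Activity 4→5, Activity 5→6, Activity 6→3.
Schedule Activity 1@1, Activity 2@1, Activity 3@4, Activity 4@5, Activity 5@6, Activity 6@3: h1:5  h2:5  h3:5  h4:5  h5:3  h6:5  h7:5 — peak 5.
Total operator-hours = 33 over 7 hours ⇒ peak ≥ ⌈33/7⌉ = 5, so 5 is optimal.

5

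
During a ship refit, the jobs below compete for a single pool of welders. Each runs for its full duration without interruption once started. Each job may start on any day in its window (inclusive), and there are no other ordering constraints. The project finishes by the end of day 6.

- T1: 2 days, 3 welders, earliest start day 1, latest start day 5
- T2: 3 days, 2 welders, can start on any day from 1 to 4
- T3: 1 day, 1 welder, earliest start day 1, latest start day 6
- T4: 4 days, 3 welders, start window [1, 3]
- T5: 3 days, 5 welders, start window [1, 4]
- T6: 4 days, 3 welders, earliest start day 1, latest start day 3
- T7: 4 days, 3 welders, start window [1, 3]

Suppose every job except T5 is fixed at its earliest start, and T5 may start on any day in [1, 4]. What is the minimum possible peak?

T5@1: d1:20  d2:19  d3:16  d4:9  d5:0  d6:0 → peak 20
T5@2: d1:15  d2:19  d3:16  d4:14  d5:0  d6:0 → peak 19
T5@3: d1:15  d2:14  d3:16  d4:14  d5:5  d6:0 → peak 16
T5@4: d1:15  d2:14  d3:11  d4:14  d5:5  d6:5 → peak 15
Best is T5@4, peak 15.

15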